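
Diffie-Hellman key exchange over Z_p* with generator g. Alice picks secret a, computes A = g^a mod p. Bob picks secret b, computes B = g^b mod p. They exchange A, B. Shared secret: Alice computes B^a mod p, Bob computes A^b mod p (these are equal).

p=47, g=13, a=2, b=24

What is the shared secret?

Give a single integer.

Answer: 28

Derivation:
A = 13^2 mod 47  (bits of 2 = 10)
  bit 0 = 1: r = r^2 * 13 mod 47 = 1^2 * 13 = 1*13 = 13
  bit 1 = 0: r = r^2 mod 47 = 13^2 = 28
  -> A = 28
B = 13^24 mod 47  (bits of 24 = 11000)
  bit 0 = 1: r = r^2 * 13 mod 47 = 1^2 * 13 = 1*13 = 13
  bit 1 = 1: r = r^2 * 13 mod 47 = 13^2 * 13 = 28*13 = 35
  bit 2 = 0: r = r^2 mod 47 = 35^2 = 3
  bit 3 = 0: r = r^2 mod 47 = 3^2 = 9
  bit 4 = 0: r = r^2 mod 47 = 9^2 = 34
  -> B = 34
s = B^a = 34^2 mod 47  (bits of 2 = 10)
  bit 0 = 1: r = r^2 * 34 mod 47 = 1^2 * 34 = 1*34 = 34
  bit 1 = 0: r = r^2 mod 47 = 34^2 = 28
  -> s = B^a = 28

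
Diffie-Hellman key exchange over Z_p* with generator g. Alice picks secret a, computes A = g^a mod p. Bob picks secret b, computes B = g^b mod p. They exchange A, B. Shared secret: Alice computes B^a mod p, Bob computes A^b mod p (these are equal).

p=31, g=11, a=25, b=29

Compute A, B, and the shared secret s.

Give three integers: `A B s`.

A = 11^25 mod 31  (bits of 25 = 11001)
  bit 0 = 1: r = r^2 * 11 mod 31 = 1^2 * 11 = 1*11 = 11
  bit 1 = 1: r = r^2 * 11 mod 31 = 11^2 * 11 = 28*11 = 29
  bit 2 = 0: r = r^2 mod 31 = 29^2 = 4
  bit 3 = 0: r = r^2 mod 31 = 4^2 = 16
  bit 4 = 1: r = r^2 * 11 mod 31 = 16^2 * 11 = 8*11 = 26
  -> A = 26
B = 11^29 mod 31  (bits of 29 = 11101)
  bit 0 = 1: r = r^2 * 11 mod 31 = 1^2 * 11 = 1*11 = 11
  bit 1 = 1: r = r^2 * 11 mod 31 = 11^2 * 11 = 28*11 = 29
  bit 2 = 1: r = r^2 * 11 mod 31 = 29^2 * 11 = 4*11 = 13
  bit 3 = 0: r = r^2 mod 31 = 13^2 = 14
  bit 4 = 1: r = r^2 * 11 mod 31 = 14^2 * 11 = 10*11 = 17
  -> B = 17
s = B^a = 17^25 mod 31  (bits of 25 = 11001)
  bit 0 = 1: r = r^2 * 17 mod 31 = 1^2 * 17 = 1*17 = 17
  bit 1 = 1: r = r^2 * 17 mod 31 = 17^2 * 17 = 10*17 = 15
  bit 2 = 0: r = r^2 mod 31 = 15^2 = 8
  bit 3 = 0: r = r^2 mod 31 = 8^2 = 2
  bit 4 = 1: r = r^2 * 17 mod 31 = 2^2 * 17 = 4*17 = 6
  -> s = B^a = 6

Answer: 26 17 6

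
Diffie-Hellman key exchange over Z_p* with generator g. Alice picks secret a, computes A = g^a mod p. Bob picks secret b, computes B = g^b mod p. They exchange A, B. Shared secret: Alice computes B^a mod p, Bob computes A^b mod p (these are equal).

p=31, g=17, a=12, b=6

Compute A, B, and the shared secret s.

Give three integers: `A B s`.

A = 17^12 mod 31  (bits of 12 = 1100)
  bit 0 = 1: r = r^2 * 17 mod 31 = 1^2 * 17 = 1*17 = 17
  bit 1 = 1: r = r^2 * 17 mod 31 = 17^2 * 17 = 10*17 = 15
  bit 2 = 0: r = r^2 mod 31 = 15^2 = 8
  bit 3 = 0: r = r^2 mod 31 = 8^2 = 2
  -> A = 2
B = 17^6 mod 31  (bits of 6 = 110)
  bit 0 = 1: r = r^2 * 17 mod 31 = 1^2 * 17 = 1*17 = 17
  bit 1 = 1: r = r^2 * 17 mod 31 = 17^2 * 17 = 10*17 = 15
  bit 2 = 0: r = r^2 mod 31 = 15^2 = 8
  -> B = 8
s = B^a = 8^12 mod 31  (bits of 12 = 1100)
  bit 0 = 1: r = r^2 * 8 mod 31 = 1^2 * 8 = 1*8 = 8
  bit 1 = 1: r = r^2 * 8 mod 31 = 8^2 * 8 = 2*8 = 16
  bit 2 = 0: r = r^2 mod 31 = 16^2 = 8
  bit 3 = 0: r = r^2 mod 31 = 8^2 = 2
  -> s = B^a = 2

Answer: 2 8 2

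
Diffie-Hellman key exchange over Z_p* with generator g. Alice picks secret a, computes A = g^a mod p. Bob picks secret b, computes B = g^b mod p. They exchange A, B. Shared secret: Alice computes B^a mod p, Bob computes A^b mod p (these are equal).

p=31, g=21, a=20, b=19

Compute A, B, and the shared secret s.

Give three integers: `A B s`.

Answer: 25 13 25

Derivation:
A = 21^20 mod 31  (bits of 20 = 10100)
  bit 0 = 1: r = r^2 * 21 mod 31 = 1^2 * 21 = 1*21 = 21
  bit 1 = 0: r = r^2 mod 31 = 21^2 = 7
  bit 2 = 1: r = r^2 * 21 mod 31 = 7^2 * 21 = 18*21 = 6
  bit 3 = 0: r = r^2 mod 31 = 6^2 = 5
  bit 4 = 0: r = r^2 mod 31 = 5^2 = 25
  -> A = 25
B = 21^19 mod 31  (bits of 19 = 10011)
  bit 0 = 1: r = r^2 * 21 mod 31 = 1^2 * 21 = 1*21 = 21
  bit 1 = 0: r = r^2 mod 31 = 21^2 = 7
  bit 2 = 0: r = r^2 mod 31 = 7^2 = 18
  bit 3 = 1: r = r^2 * 21 mod 31 = 18^2 * 21 = 14*21 = 15
  bit 4 = 1: r = r^2 * 21 mod 31 = 15^2 * 21 = 8*21 = 13
  -> B = 13
s = B^a = 13^20 mod 31  (bits of 20 = 10100)
  bit 0 = 1: r = r^2 * 13 mod 31 = 1^2 * 13 = 1*13 = 13
  bit 1 = 0: r = r^2 mod 31 = 13^2 = 14
  bit 2 = 1: r = r^2 * 13 mod 31 = 14^2 * 13 = 10*13 = 6
  bit 3 = 0: r = r^2 mod 31 = 6^2 = 5
  bit 4 = 0: r = r^2 mod 31 = 5^2 = 25
  -> s = B^a = 25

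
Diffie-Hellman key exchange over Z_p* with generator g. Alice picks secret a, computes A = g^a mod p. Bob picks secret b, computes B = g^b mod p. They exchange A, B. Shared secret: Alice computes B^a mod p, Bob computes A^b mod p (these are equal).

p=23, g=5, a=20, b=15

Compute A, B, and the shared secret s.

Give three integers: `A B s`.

Answer: 12 19 13

Derivation:
A = 5^20 mod 23  (bits of 20 = 10100)
  bit 0 = 1: r = r^2 * 5 mod 23 = 1^2 * 5 = 1*5 = 5
  bit 1 = 0: r = r^2 mod 23 = 5^2 = 2
  bit 2 = 1: r = r^2 * 5 mod 23 = 2^2 * 5 = 4*5 = 20
  bit 3 = 0: r = r^2 mod 23 = 20^2 = 9
  bit 4 = 0: r = r^2 mod 23 = 9^2 = 12
  -> A = 12
B = 5^15 mod 23  (bits of 15 = 1111)
  bit 0 = 1: r = r^2 * 5 mod 23 = 1^2 * 5 = 1*5 = 5
  bit 1 = 1: r = r^2 * 5 mod 23 = 5^2 * 5 = 2*5 = 10
  bit 2 = 1: r = r^2 * 5 mod 23 = 10^2 * 5 = 8*5 = 17
  bit 3 = 1: r = r^2 * 5 mod 23 = 17^2 * 5 = 13*5 = 19
  -> B = 19
s = B^a = 19^20 mod 23  (bits of 20 = 10100)
  bit 0 = 1: r = r^2 * 19 mod 23 = 1^2 * 19 = 1*19 = 19
  bit 1 = 0: r = r^2 mod 23 = 19^2 = 16
  bit 2 = 1: r = r^2 * 19 mod 23 = 16^2 * 19 = 3*19 = 11
  bit 3 = 0: r = r^2 mod 23 = 11^2 = 6
  bit 4 = 0: r = r^2 mod 23 = 6^2 = 13
  -> s = B^a = 13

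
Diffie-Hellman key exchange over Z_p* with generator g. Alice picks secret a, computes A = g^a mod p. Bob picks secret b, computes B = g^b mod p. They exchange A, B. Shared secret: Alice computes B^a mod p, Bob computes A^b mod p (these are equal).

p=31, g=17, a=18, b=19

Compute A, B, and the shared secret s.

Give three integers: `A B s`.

A = 17^18 mod 31  (bits of 18 = 10010)
  bit 0 = 1: r = r^2 * 17 mod 31 = 1^2 * 17 = 1*17 = 17
  bit 1 = 0: r = r^2 mod 31 = 17^2 = 10
  bit 2 = 0: r = r^2 mod 31 = 10^2 = 7
  bit 3 = 1: r = r^2 * 17 mod 31 = 7^2 * 17 = 18*17 = 27
  bit 4 = 0: r = r^2 mod 31 = 27^2 = 16
  -> A = 16
B = 17^19 mod 31  (bits of 19 = 10011)
  bit 0 = 1: r = r^2 * 17 mod 31 = 1^2 * 17 = 1*17 = 17
  bit 1 = 0: r = r^2 mod 31 = 17^2 = 10
  bit 2 = 0: r = r^2 mod 31 = 10^2 = 7
  bit 3 = 1: r = r^2 * 17 mod 31 = 7^2 * 17 = 18*17 = 27
  bit 4 = 1: r = r^2 * 17 mod 31 = 27^2 * 17 = 16*17 = 24
  -> B = 24
s = B^a = 24^18 mod 31  (bits of 18 = 10010)
  bit 0 = 1: r = r^2 * 24 mod 31 = 1^2 * 24 = 1*24 = 24
  bit 1 = 0: r = r^2 mod 31 = 24^2 = 18
  bit 2 = 0: r = r^2 mod 31 = 18^2 = 14
  bit 3 = 1: r = r^2 * 24 mod 31 = 14^2 * 24 = 10*24 = 23
  bit 4 = 0: r = r^2 mod 31 = 23^2 = 2
  -> s = B^a = 2

Answer: 16 24 2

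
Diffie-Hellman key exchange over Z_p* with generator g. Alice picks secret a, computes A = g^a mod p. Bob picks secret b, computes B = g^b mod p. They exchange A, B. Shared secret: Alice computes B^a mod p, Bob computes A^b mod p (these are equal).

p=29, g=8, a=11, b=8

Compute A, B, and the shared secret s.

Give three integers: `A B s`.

A = 8^11 mod 29  (bits of 11 = 1011)
  bit 0 = 1: r = r^2 * 8 mod 29 = 1^2 * 8 = 1*8 = 8
  bit 1 = 0: r = r^2 mod 29 = 8^2 = 6
  bit 2 = 1: r = r^2 * 8 mod 29 = 6^2 * 8 = 7*8 = 27
  bit 3 = 1: r = r^2 * 8 mod 29 = 27^2 * 8 = 4*8 = 3
  -> A = 3
B = 8^8 mod 29  (bits of 8 = 1000)
  bit 0 = 1: r = r^2 * 8 mod 29 = 1^2 * 8 = 1*8 = 8
  bit 1 = 0: r = r^2 mod 29 = 8^2 = 6
  bit 2 = 0: r = r^2 mod 29 = 6^2 = 7
  bit 3 = 0: r = r^2 mod 29 = 7^2 = 20
  -> B = 20
s = B^a = 20^11 mod 29  (bits of 11 = 1011)
  bit 0 = 1: r = r^2 * 20 mod 29 = 1^2 * 20 = 1*20 = 20
  bit 1 = 0: r = r^2 mod 29 = 20^2 = 23
  bit 2 = 1: r = r^2 * 20 mod 29 = 23^2 * 20 = 7*20 = 24
  bit 3 = 1: r = r^2 * 20 mod 29 = 24^2 * 20 = 25*20 = 7
  -> s = B^a = 7

Answer: 3 20 7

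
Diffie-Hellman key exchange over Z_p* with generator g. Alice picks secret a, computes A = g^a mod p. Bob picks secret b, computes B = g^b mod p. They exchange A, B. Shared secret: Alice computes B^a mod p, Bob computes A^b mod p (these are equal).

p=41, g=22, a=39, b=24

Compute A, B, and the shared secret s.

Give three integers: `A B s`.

A = 22^39 mod 41  (bits of 39 = 100111)
  bit 0 = 1: r = r^2 * 22 mod 41 = 1^2 * 22 = 1*22 = 22
  bit 1 = 0: r = r^2 mod 41 = 22^2 = 33
  bit 2 = 0: r = r^2 mod 41 = 33^2 = 23
  bit 3 = 1: r = r^2 * 22 mod 41 = 23^2 * 22 = 37*22 = 35
  bit 4 = 1: r = r^2 * 22 mod 41 = 35^2 * 22 = 36*22 = 13
  bit 5 = 1: r = r^2 * 22 mod 41 = 13^2 * 22 = 5*22 = 28
  -> A = 28
B = 22^24 mod 41  (bits of 24 = 11000)
  bit 0 = 1: r = r^2 * 22 mod 41 = 1^2 * 22 = 1*22 = 22
  bit 1 = 1: r = r^2 * 22 mod 41 = 22^2 * 22 = 33*22 = 29
  bit 2 = 0: r = r^2 mod 41 = 29^2 = 21
  bit 3 = 0: r = r^2 mod 41 = 21^2 = 31
  bit 4 = 0: r = r^2 mod 41 = 31^2 = 18
  -> B = 18
s = B^a = 18^39 mod 41  (bits of 39 = 100111)
  bit 0 = 1: r = r^2 * 18 mod 41 = 1^2 * 18 = 1*18 = 18
  bit 1 = 0: r = r^2 mod 41 = 18^2 = 37
  bit 2 = 0: r = r^2 mod 41 = 37^2 = 16
  bit 3 = 1: r = r^2 * 18 mod 41 = 16^2 * 18 = 10*18 = 16
  bit 4 = 1: r = r^2 * 18 mod 41 = 16^2 * 18 = 10*18 = 16
  bit 5 = 1: r = r^2 * 18 mod 41 = 16^2 * 18 = 10*18 = 16
  -> s = B^a = 16

Answer: 28 18 16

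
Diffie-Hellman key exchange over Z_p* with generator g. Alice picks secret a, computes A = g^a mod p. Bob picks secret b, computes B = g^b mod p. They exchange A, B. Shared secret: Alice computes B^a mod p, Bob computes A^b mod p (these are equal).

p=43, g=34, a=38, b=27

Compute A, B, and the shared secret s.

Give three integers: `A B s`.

A = 34^38 mod 43  (bits of 38 = 100110)
  bit 0 = 1: r = r^2 * 34 mod 43 = 1^2 * 34 = 1*34 = 34
  bit 1 = 0: r = r^2 mod 43 = 34^2 = 38
  bit 2 = 0: r = r^2 mod 43 = 38^2 = 25
  bit 3 = 1: r = r^2 * 34 mod 43 = 25^2 * 34 = 23*34 = 8
  bit 4 = 1: r = r^2 * 34 mod 43 = 8^2 * 34 = 21*34 = 26
  bit 5 = 0: r = r^2 mod 43 = 26^2 = 31
  -> A = 31
B = 34^27 mod 43  (bits of 27 = 11011)
  bit 0 = 1: r = r^2 * 34 mod 43 = 1^2 * 34 = 1*34 = 34
  bit 1 = 1: r = r^2 * 34 mod 43 = 34^2 * 34 = 38*34 = 2
  bit 2 = 0: r = r^2 mod 43 = 2^2 = 4
  bit 3 = 1: r = r^2 * 34 mod 43 = 4^2 * 34 = 16*34 = 28
  bit 4 = 1: r = r^2 * 34 mod 43 = 28^2 * 34 = 10*34 = 39
  -> B = 39
s = B^a = 39^38 mod 43  (bits of 38 = 100110)
  bit 0 = 1: r = r^2 * 39 mod 43 = 1^2 * 39 = 1*39 = 39
  bit 1 = 0: r = r^2 mod 43 = 39^2 = 16
  bit 2 = 0: r = r^2 mod 43 = 16^2 = 41
  bit 3 = 1: r = r^2 * 39 mod 43 = 41^2 * 39 = 4*39 = 27
  bit 4 = 1: r = r^2 * 39 mod 43 = 27^2 * 39 = 41*39 = 8
  bit 5 = 0: r = r^2 mod 43 = 8^2 = 21
  -> s = B^a = 21

Answer: 31 39 21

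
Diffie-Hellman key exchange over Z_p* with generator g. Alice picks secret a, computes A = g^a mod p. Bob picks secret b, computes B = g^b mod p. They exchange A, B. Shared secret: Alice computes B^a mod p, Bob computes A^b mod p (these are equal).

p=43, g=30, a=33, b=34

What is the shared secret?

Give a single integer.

Answer: 21

Derivation:
A = 30^33 mod 43  (bits of 33 = 100001)
  bit 0 = 1: r = r^2 * 30 mod 43 = 1^2 * 30 = 1*30 = 30
  bit 1 = 0: r = r^2 mod 43 = 30^2 = 40
  bit 2 = 0: r = r^2 mod 43 = 40^2 = 9
  bit 3 = 0: r = r^2 mod 43 = 9^2 = 38
  bit 4 = 0: r = r^2 mod 43 = 38^2 = 25
  bit 5 = 1: r = r^2 * 30 mod 43 = 25^2 * 30 = 23*30 = 2
  -> A = 2
B = 30^34 mod 43  (bits of 34 = 100010)
  bit 0 = 1: r = r^2 * 30 mod 43 = 1^2 * 30 = 1*30 = 30
  bit 1 = 0: r = r^2 mod 43 = 30^2 = 40
  bit 2 = 0: r = r^2 mod 43 = 40^2 = 9
  bit 3 = 0: r = r^2 mod 43 = 9^2 = 38
  bit 4 = 1: r = r^2 * 30 mod 43 = 38^2 * 30 = 25*30 = 19
  bit 5 = 0: r = r^2 mod 43 = 19^2 = 17
  -> B = 17
s = B^a = 17^33 mod 43  (bits of 33 = 100001)
  bit 0 = 1: r = r^2 * 17 mod 43 = 1^2 * 17 = 1*17 = 17
  bit 1 = 0: r = r^2 mod 43 = 17^2 = 31
  bit 2 = 0: r = r^2 mod 43 = 31^2 = 15
  bit 3 = 0: r = r^2 mod 43 = 15^2 = 10
  bit 4 = 0: r = r^2 mod 43 = 10^2 = 14
  bit 5 = 1: r = r^2 * 17 mod 43 = 14^2 * 17 = 24*17 = 21
  -> s = B^a = 21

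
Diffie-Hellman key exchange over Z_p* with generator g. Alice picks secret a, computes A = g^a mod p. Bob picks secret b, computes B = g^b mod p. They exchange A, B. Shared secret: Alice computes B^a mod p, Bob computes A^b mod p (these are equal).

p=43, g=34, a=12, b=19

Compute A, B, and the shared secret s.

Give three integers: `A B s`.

A = 34^12 mod 43  (bits of 12 = 1100)
  bit 0 = 1: r = r^2 * 34 mod 43 = 1^2 * 34 = 1*34 = 34
  bit 1 = 1: r = r^2 * 34 mod 43 = 34^2 * 34 = 38*34 = 2
  bit 2 = 0: r = r^2 mod 43 = 2^2 = 4
  bit 3 = 0: r = r^2 mod 43 = 4^2 = 16
  -> A = 16
B = 34^19 mod 43  (bits of 19 = 10011)
  bit 0 = 1: r = r^2 * 34 mod 43 = 1^2 * 34 = 1*34 = 34
  bit 1 = 0: r = r^2 mod 43 = 34^2 = 38
  bit 2 = 0: r = r^2 mod 43 = 38^2 = 25
  bit 3 = 1: r = r^2 * 34 mod 43 = 25^2 * 34 = 23*34 = 8
  bit 4 = 1: r = r^2 * 34 mod 43 = 8^2 * 34 = 21*34 = 26
  -> B = 26
s = B^a = 26^12 mod 43  (bits of 12 = 1100)
  bit 0 = 1: r = r^2 * 26 mod 43 = 1^2 * 26 = 1*26 = 26
  bit 1 = 1: r = r^2 * 26 mod 43 = 26^2 * 26 = 31*26 = 32
  bit 2 = 0: r = r^2 mod 43 = 32^2 = 35
  bit 3 = 0: r = r^2 mod 43 = 35^2 = 21
  -> s = B^a = 21

Answer: 16 26 21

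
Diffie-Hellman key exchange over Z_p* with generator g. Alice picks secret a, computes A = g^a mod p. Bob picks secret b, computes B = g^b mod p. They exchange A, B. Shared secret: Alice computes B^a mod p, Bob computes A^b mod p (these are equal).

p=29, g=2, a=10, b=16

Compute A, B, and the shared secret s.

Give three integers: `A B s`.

Answer: 9 25 23

Derivation:
A = 2^10 mod 29  (bits of 10 = 1010)
  bit 0 = 1: r = r^2 * 2 mod 29 = 1^2 * 2 = 1*2 = 2
  bit 1 = 0: r = r^2 mod 29 = 2^2 = 4
  bit 2 = 1: r = r^2 * 2 mod 29 = 4^2 * 2 = 16*2 = 3
  bit 3 = 0: r = r^2 mod 29 = 3^2 = 9
  -> A = 9
B = 2^16 mod 29  (bits of 16 = 10000)
  bit 0 = 1: r = r^2 * 2 mod 29 = 1^2 * 2 = 1*2 = 2
  bit 1 = 0: r = r^2 mod 29 = 2^2 = 4
  bit 2 = 0: r = r^2 mod 29 = 4^2 = 16
  bit 3 = 0: r = r^2 mod 29 = 16^2 = 24
  bit 4 = 0: r = r^2 mod 29 = 24^2 = 25
  -> B = 25
s = B^a = 25^10 mod 29  (bits of 10 = 1010)
  bit 0 = 1: r = r^2 * 25 mod 29 = 1^2 * 25 = 1*25 = 25
  bit 1 = 0: r = r^2 mod 29 = 25^2 = 16
  bit 2 = 1: r = r^2 * 25 mod 29 = 16^2 * 25 = 24*25 = 20
  bit 3 = 0: r = r^2 mod 29 = 20^2 = 23
  -> s = B^a = 23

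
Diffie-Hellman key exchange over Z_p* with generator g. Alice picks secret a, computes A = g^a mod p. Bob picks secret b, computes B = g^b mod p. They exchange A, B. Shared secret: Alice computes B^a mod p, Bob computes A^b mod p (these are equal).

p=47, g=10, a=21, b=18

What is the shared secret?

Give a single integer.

Answer: 21

Derivation:
A = 10^21 mod 47  (bits of 21 = 10101)
  bit 0 = 1: r = r^2 * 10 mod 47 = 1^2 * 10 = 1*10 = 10
  bit 1 = 0: r = r^2 mod 47 = 10^2 = 6
  bit 2 = 1: r = r^2 * 10 mod 47 = 6^2 * 10 = 36*10 = 31
  bit 3 = 0: r = r^2 mod 47 = 31^2 = 21
  bit 4 = 1: r = r^2 * 10 mod 47 = 21^2 * 10 = 18*10 = 39
  -> A = 39
B = 10^18 mod 47  (bits of 18 = 10010)
  bit 0 = 1: r = r^2 * 10 mod 47 = 1^2 * 10 = 1*10 = 10
  bit 1 = 0: r = r^2 mod 47 = 10^2 = 6
  bit 2 = 0: r = r^2 mod 47 = 6^2 = 36
  bit 3 = 1: r = r^2 * 10 mod 47 = 36^2 * 10 = 27*10 = 35
  bit 4 = 0: r = r^2 mod 47 = 35^2 = 3
  -> B = 3
s = B^a = 3^21 mod 47  (bits of 21 = 10101)
  bit 0 = 1: r = r^2 * 3 mod 47 = 1^2 * 3 = 1*3 = 3
  bit 1 = 0: r = r^2 mod 47 = 3^2 = 9
  bit 2 = 1: r = r^2 * 3 mod 47 = 9^2 * 3 = 34*3 = 8
  bit 3 = 0: r = r^2 mod 47 = 8^2 = 17
  bit 4 = 1: r = r^2 * 3 mod 47 = 17^2 * 3 = 7*3 = 21
  -> s = B^a = 21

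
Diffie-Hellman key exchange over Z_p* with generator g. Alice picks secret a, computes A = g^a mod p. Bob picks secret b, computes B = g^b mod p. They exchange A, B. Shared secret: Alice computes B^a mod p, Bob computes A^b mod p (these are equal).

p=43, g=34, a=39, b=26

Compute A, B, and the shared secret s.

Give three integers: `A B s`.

A = 34^39 mod 43  (bits of 39 = 100111)
  bit 0 = 1: r = r^2 * 34 mod 43 = 1^2 * 34 = 1*34 = 34
  bit 1 = 0: r = r^2 mod 43 = 34^2 = 38
  bit 2 = 0: r = r^2 mod 43 = 38^2 = 25
  bit 3 = 1: r = r^2 * 34 mod 43 = 25^2 * 34 = 23*34 = 8
  bit 4 = 1: r = r^2 * 34 mod 43 = 8^2 * 34 = 21*34 = 26
  bit 5 = 1: r = r^2 * 34 mod 43 = 26^2 * 34 = 31*34 = 22
  -> A = 22
B = 34^26 mod 43  (bits of 26 = 11010)
  bit 0 = 1: r = r^2 * 34 mod 43 = 1^2 * 34 = 1*34 = 34
  bit 1 = 1: r = r^2 * 34 mod 43 = 34^2 * 34 = 38*34 = 2
  bit 2 = 0: r = r^2 mod 43 = 2^2 = 4
  bit 3 = 1: r = r^2 * 34 mod 43 = 4^2 * 34 = 16*34 = 28
  bit 4 = 0: r = r^2 mod 43 = 28^2 = 10
  -> B = 10
s = B^a = 10^39 mod 43  (bits of 39 = 100111)
  bit 0 = 1: r = r^2 * 10 mod 43 = 1^2 * 10 = 1*10 = 10
  bit 1 = 0: r = r^2 mod 43 = 10^2 = 14
  bit 2 = 0: r = r^2 mod 43 = 14^2 = 24
  bit 3 = 1: r = r^2 * 10 mod 43 = 24^2 * 10 = 17*10 = 41
  bit 4 = 1: r = r^2 * 10 mod 43 = 41^2 * 10 = 4*10 = 40
  bit 5 = 1: r = r^2 * 10 mod 43 = 40^2 * 10 = 9*10 = 4
  -> s = B^a = 4

Answer: 22 10 4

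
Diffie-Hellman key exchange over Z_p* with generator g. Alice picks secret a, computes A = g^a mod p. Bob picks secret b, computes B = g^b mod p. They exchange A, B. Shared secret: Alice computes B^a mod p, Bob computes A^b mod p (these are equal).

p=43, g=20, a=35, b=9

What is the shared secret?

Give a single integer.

A = 20^35 mod 43  (bits of 35 = 100011)
  bit 0 = 1: r = r^2 * 20 mod 43 = 1^2 * 20 = 1*20 = 20
  bit 1 = 0: r = r^2 mod 43 = 20^2 = 13
  bit 2 = 0: r = r^2 mod 43 = 13^2 = 40
  bit 3 = 0: r = r^2 mod 43 = 40^2 = 9
  bit 4 = 1: r = r^2 * 20 mod 43 = 9^2 * 20 = 38*20 = 29
  bit 5 = 1: r = r^2 * 20 mod 43 = 29^2 * 20 = 24*20 = 7
  -> A = 7
B = 20^9 mod 43  (bits of 9 = 1001)
  bit 0 = 1: r = r^2 * 20 mod 43 = 1^2 * 20 = 1*20 = 20
  bit 1 = 0: r = r^2 mod 43 = 20^2 = 13
  bit 2 = 0: r = r^2 mod 43 = 13^2 = 40
  bit 3 = 1: r = r^2 * 20 mod 43 = 40^2 * 20 = 9*20 = 8
  -> B = 8
s = B^a = 8^35 mod 43  (bits of 35 = 100011)
  bit 0 = 1: r = r^2 * 8 mod 43 = 1^2 * 8 = 1*8 = 8
  bit 1 = 0: r = r^2 mod 43 = 8^2 = 21
  bit 2 = 0: r = r^2 mod 43 = 21^2 = 11
  bit 3 = 0: r = r^2 mod 43 = 11^2 = 35
  bit 4 = 1: r = r^2 * 8 mod 43 = 35^2 * 8 = 21*8 = 39
  bit 5 = 1: r = r^2 * 8 mod 43 = 39^2 * 8 = 16*8 = 42
  -> s = B^a = 42

Answer: 42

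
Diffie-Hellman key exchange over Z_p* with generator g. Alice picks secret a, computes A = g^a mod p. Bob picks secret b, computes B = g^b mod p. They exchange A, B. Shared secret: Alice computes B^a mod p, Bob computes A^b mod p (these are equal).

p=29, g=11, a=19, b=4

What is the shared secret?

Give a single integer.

Answer: 20

Derivation:
A = 11^19 mod 29  (bits of 19 = 10011)
  bit 0 = 1: r = r^2 * 11 mod 29 = 1^2 * 11 = 1*11 = 11
  bit 1 = 0: r = r^2 mod 29 = 11^2 = 5
  bit 2 = 0: r = r^2 mod 29 = 5^2 = 25
  bit 3 = 1: r = r^2 * 11 mod 29 = 25^2 * 11 = 16*11 = 2
  bit 4 = 1: r = r^2 * 11 mod 29 = 2^2 * 11 = 4*11 = 15
  -> A = 15
B = 11^4 mod 29  (bits of 4 = 100)
  bit 0 = 1: r = r^2 * 11 mod 29 = 1^2 * 11 = 1*11 = 11
  bit 1 = 0: r = r^2 mod 29 = 11^2 = 5
  bit 2 = 0: r = r^2 mod 29 = 5^2 = 25
  -> B = 25
s = B^a = 25^19 mod 29  (bits of 19 = 10011)
  bit 0 = 1: r = r^2 * 25 mod 29 = 1^2 * 25 = 1*25 = 25
  bit 1 = 0: r = r^2 mod 29 = 25^2 = 16
  bit 2 = 0: r = r^2 mod 29 = 16^2 = 24
  bit 3 = 1: r = r^2 * 25 mod 29 = 24^2 * 25 = 25*25 = 16
  bit 4 = 1: r = r^2 * 25 mod 29 = 16^2 * 25 = 24*25 = 20
  -> s = B^a = 20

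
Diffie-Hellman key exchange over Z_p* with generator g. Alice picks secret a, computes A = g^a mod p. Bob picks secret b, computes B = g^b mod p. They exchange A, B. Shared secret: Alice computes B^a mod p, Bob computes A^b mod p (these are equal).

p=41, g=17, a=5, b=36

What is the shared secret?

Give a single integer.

Answer: 40

Derivation:
A = 17^5 mod 41  (bits of 5 = 101)
  bit 0 = 1: r = r^2 * 17 mod 41 = 1^2 * 17 = 1*17 = 17
  bit 1 = 0: r = r^2 mod 41 = 17^2 = 2
  bit 2 = 1: r = r^2 * 17 mod 41 = 2^2 * 17 = 4*17 = 27
  -> A = 27
B = 17^36 mod 41  (bits of 36 = 100100)
  bit 0 = 1: r = r^2 * 17 mod 41 = 1^2 * 17 = 1*17 = 17
  bit 1 = 0: r = r^2 mod 41 = 17^2 = 2
  bit 2 = 0: r = r^2 mod 41 = 2^2 = 4
  bit 3 = 1: r = r^2 * 17 mod 41 = 4^2 * 17 = 16*17 = 26
  bit 4 = 0: r = r^2 mod 41 = 26^2 = 20
  bit 5 = 0: r = r^2 mod 41 = 20^2 = 31
  -> B = 31
s = B^a = 31^5 mod 41  (bits of 5 = 101)
  bit 0 = 1: r = r^2 * 31 mod 41 = 1^2 * 31 = 1*31 = 31
  bit 1 = 0: r = r^2 mod 41 = 31^2 = 18
  bit 2 = 1: r = r^2 * 31 mod 41 = 18^2 * 31 = 37*31 = 40
  -> s = B^a = 40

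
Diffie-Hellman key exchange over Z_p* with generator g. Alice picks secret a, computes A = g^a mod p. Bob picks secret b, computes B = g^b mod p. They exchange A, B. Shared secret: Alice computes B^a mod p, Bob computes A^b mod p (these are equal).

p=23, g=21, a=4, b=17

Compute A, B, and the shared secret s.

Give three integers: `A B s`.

A = 21^4 mod 23  (bits of 4 = 100)
  bit 0 = 1: r = r^2 * 21 mod 23 = 1^2 * 21 = 1*21 = 21
  bit 1 = 0: r = r^2 mod 23 = 21^2 = 4
  bit 2 = 0: r = r^2 mod 23 = 4^2 = 16
  -> A = 16
B = 21^17 mod 23  (bits of 17 = 10001)
  bit 0 = 1: r = r^2 * 21 mod 23 = 1^2 * 21 = 1*21 = 21
  bit 1 = 0: r = r^2 mod 23 = 21^2 = 4
  bit 2 = 0: r = r^2 mod 23 = 4^2 = 16
  bit 3 = 0: r = r^2 mod 23 = 16^2 = 3
  bit 4 = 1: r = r^2 * 21 mod 23 = 3^2 * 21 = 9*21 = 5
  -> B = 5
s = B^a = 5^4 mod 23  (bits of 4 = 100)
  bit 0 = 1: r = r^2 * 5 mod 23 = 1^2 * 5 = 1*5 = 5
  bit 1 = 0: r = r^2 mod 23 = 5^2 = 2
  bit 2 = 0: r = r^2 mod 23 = 2^2 = 4
  -> s = B^a = 4

Answer: 16 5 4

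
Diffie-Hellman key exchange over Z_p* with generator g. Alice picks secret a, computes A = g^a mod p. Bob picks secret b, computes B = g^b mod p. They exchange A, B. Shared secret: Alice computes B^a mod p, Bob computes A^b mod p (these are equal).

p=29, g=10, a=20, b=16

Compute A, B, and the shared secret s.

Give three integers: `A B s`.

A = 10^20 mod 29  (bits of 20 = 10100)
  bit 0 = 1: r = r^2 * 10 mod 29 = 1^2 * 10 = 1*10 = 10
  bit 1 = 0: r = r^2 mod 29 = 10^2 = 13
  bit 2 = 1: r = r^2 * 10 mod 29 = 13^2 * 10 = 24*10 = 8
  bit 3 = 0: r = r^2 mod 29 = 8^2 = 6
  bit 4 = 0: r = r^2 mod 29 = 6^2 = 7
  -> A = 7
B = 10^16 mod 29  (bits of 16 = 10000)
  bit 0 = 1: r = r^2 * 10 mod 29 = 1^2 * 10 = 1*10 = 10
  bit 1 = 0: r = r^2 mod 29 = 10^2 = 13
  bit 2 = 0: r = r^2 mod 29 = 13^2 = 24
  bit 3 = 0: r = r^2 mod 29 = 24^2 = 25
  bit 4 = 0: r = r^2 mod 29 = 25^2 = 16
  -> B = 16
s = B^a = 16^20 mod 29  (bits of 20 = 10100)
  bit 0 = 1: r = r^2 * 16 mod 29 = 1^2 * 16 = 1*16 = 16
  bit 1 = 0: r = r^2 mod 29 = 16^2 = 24
  bit 2 = 1: r = r^2 * 16 mod 29 = 24^2 * 16 = 25*16 = 23
  bit 3 = 0: r = r^2 mod 29 = 23^2 = 7
  bit 4 = 0: r = r^2 mod 29 = 7^2 = 20
  -> s = B^a = 20

Answer: 7 16 20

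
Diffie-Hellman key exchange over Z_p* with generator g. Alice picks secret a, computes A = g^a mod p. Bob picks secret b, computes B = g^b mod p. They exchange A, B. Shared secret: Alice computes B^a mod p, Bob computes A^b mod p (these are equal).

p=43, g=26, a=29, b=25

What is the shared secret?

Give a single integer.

A = 26^29 mod 43  (bits of 29 = 11101)
  bit 0 = 1: r = r^2 * 26 mod 43 = 1^2 * 26 = 1*26 = 26
  bit 1 = 1: r = r^2 * 26 mod 43 = 26^2 * 26 = 31*26 = 32
  bit 2 = 1: r = r^2 * 26 mod 43 = 32^2 * 26 = 35*26 = 7
  bit 3 = 0: r = r^2 mod 43 = 7^2 = 6
  bit 4 = 1: r = r^2 * 26 mod 43 = 6^2 * 26 = 36*26 = 33
  -> A = 33
B = 26^25 mod 43  (bits of 25 = 11001)
  bit 0 = 1: r = r^2 * 26 mod 43 = 1^2 * 26 = 1*26 = 26
  bit 1 = 1: r = r^2 * 26 mod 43 = 26^2 * 26 = 31*26 = 32
  bit 2 = 0: r = r^2 mod 43 = 32^2 = 35
  bit 3 = 0: r = r^2 mod 43 = 35^2 = 21
  bit 4 = 1: r = r^2 * 26 mod 43 = 21^2 * 26 = 11*26 = 28
  -> B = 28
s = B^a = 28^29 mod 43  (bits of 29 = 11101)
  bit 0 = 1: r = r^2 * 28 mod 43 = 1^2 * 28 = 1*28 = 28
  bit 1 = 1: r = r^2 * 28 mod 43 = 28^2 * 28 = 10*28 = 22
  bit 2 = 1: r = r^2 * 28 mod 43 = 22^2 * 28 = 11*28 = 7
  bit 3 = 0: r = r^2 mod 43 = 7^2 = 6
  bit 4 = 1: r = r^2 * 28 mod 43 = 6^2 * 28 = 36*28 = 19
  -> s = B^a = 19

Answer: 19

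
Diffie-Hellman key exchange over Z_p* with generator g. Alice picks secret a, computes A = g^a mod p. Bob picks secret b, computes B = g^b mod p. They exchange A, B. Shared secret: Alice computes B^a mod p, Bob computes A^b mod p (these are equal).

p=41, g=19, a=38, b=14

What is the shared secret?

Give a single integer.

A = 19^38 mod 41  (bits of 38 = 100110)
  bit 0 = 1: r = r^2 * 19 mod 41 = 1^2 * 19 = 1*19 = 19
  bit 1 = 0: r = r^2 mod 41 = 19^2 = 33
  bit 2 = 0: r = r^2 mod 41 = 33^2 = 23
  bit 3 = 1: r = r^2 * 19 mod 41 = 23^2 * 19 = 37*19 = 6
  bit 4 = 1: r = r^2 * 19 mod 41 = 6^2 * 19 = 36*19 = 28
  bit 5 = 0: r = r^2 mod 41 = 28^2 = 5
  -> A = 5
B = 19^14 mod 41  (bits of 14 = 1110)
  bit 0 = 1: r = r^2 * 19 mod 41 = 1^2 * 19 = 1*19 = 19
  bit 1 = 1: r = r^2 * 19 mod 41 = 19^2 * 19 = 33*19 = 12
  bit 2 = 1: r = r^2 * 19 mod 41 = 12^2 * 19 = 21*19 = 30
  bit 3 = 0: r = r^2 mod 41 = 30^2 = 39
  -> B = 39
s = B^a = 39^38 mod 41  (bits of 38 = 100110)
  bit 0 = 1: r = r^2 * 39 mod 41 = 1^2 * 39 = 1*39 = 39
  bit 1 = 0: r = r^2 mod 41 = 39^2 = 4
  bit 2 = 0: r = r^2 mod 41 = 4^2 = 16
  bit 3 = 1: r = r^2 * 39 mod 41 = 16^2 * 39 = 10*39 = 21
  bit 4 = 1: r = r^2 * 39 mod 41 = 21^2 * 39 = 31*39 = 20
  bit 5 = 0: r = r^2 mod 41 = 20^2 = 31
  -> s = B^a = 31

Answer: 31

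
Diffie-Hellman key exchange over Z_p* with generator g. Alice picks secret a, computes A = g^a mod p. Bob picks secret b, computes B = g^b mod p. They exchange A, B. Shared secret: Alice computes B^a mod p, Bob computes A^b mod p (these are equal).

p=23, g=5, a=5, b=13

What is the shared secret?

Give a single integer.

A = 5^5 mod 23  (bits of 5 = 101)
  bit 0 = 1: r = r^2 * 5 mod 23 = 1^2 * 5 = 1*5 = 5
  bit 1 = 0: r = r^2 mod 23 = 5^2 = 2
  bit 2 = 1: r = r^2 * 5 mod 23 = 2^2 * 5 = 4*5 = 20
  -> A = 20
B = 5^13 mod 23  (bits of 13 = 1101)
  bit 0 = 1: r = r^2 * 5 mod 23 = 1^2 * 5 = 1*5 = 5
  bit 1 = 1: r = r^2 * 5 mod 23 = 5^2 * 5 = 2*5 = 10
  bit 2 = 0: r = r^2 mod 23 = 10^2 = 8
  bit 3 = 1: r = r^2 * 5 mod 23 = 8^2 * 5 = 18*5 = 21
  -> B = 21
s = B^a = 21^5 mod 23  (bits of 5 = 101)
  bit 0 = 1: r = r^2 * 21 mod 23 = 1^2 * 21 = 1*21 = 21
  bit 1 = 0: r = r^2 mod 23 = 21^2 = 4
  bit 2 = 1: r = r^2 * 21 mod 23 = 4^2 * 21 = 16*21 = 14
  -> s = B^a = 14

Answer: 14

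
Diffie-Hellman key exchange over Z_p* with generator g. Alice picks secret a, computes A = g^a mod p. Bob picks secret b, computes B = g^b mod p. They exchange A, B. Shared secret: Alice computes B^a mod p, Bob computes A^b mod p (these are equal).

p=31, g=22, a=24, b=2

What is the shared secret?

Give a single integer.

A = 22^24 mod 31  (bits of 24 = 11000)
  bit 0 = 1: r = r^2 * 22 mod 31 = 1^2 * 22 = 1*22 = 22
  bit 1 = 1: r = r^2 * 22 mod 31 = 22^2 * 22 = 19*22 = 15
  bit 2 = 0: r = r^2 mod 31 = 15^2 = 8
  bit 3 = 0: r = r^2 mod 31 = 8^2 = 2
  bit 4 = 0: r = r^2 mod 31 = 2^2 = 4
  -> A = 4
B = 22^2 mod 31  (bits of 2 = 10)
  bit 0 = 1: r = r^2 * 22 mod 31 = 1^2 * 22 = 1*22 = 22
  bit 1 = 0: r = r^2 mod 31 = 22^2 = 19
  -> B = 19
s = B^a = 19^24 mod 31  (bits of 24 = 11000)
  bit 0 = 1: r = r^2 * 19 mod 31 = 1^2 * 19 = 1*19 = 19
  bit 1 = 1: r = r^2 * 19 mod 31 = 19^2 * 19 = 20*19 = 8
  bit 2 = 0: r = r^2 mod 31 = 8^2 = 2
  bit 3 = 0: r = r^2 mod 31 = 2^2 = 4
  bit 4 = 0: r = r^2 mod 31 = 4^2 = 16
  -> s = B^a = 16

Answer: 16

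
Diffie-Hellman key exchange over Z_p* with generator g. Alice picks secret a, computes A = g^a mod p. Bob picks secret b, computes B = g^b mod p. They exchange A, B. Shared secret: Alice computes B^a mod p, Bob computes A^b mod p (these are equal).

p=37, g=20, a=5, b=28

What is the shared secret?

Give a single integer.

Answer: 34

Derivation:
A = 20^5 mod 37  (bits of 5 = 101)
  bit 0 = 1: r = r^2 * 20 mod 37 = 1^2 * 20 = 1*20 = 20
  bit 1 = 0: r = r^2 mod 37 = 20^2 = 30
  bit 2 = 1: r = r^2 * 20 mod 37 = 30^2 * 20 = 12*20 = 18
  -> A = 18
B = 20^28 mod 37  (bits of 28 = 11100)
  bit 0 = 1: r = r^2 * 20 mod 37 = 1^2 * 20 = 1*20 = 20
  bit 1 = 1: r = r^2 * 20 mod 37 = 20^2 * 20 = 30*20 = 8
  bit 2 = 1: r = r^2 * 20 mod 37 = 8^2 * 20 = 27*20 = 22
  bit 3 = 0: r = r^2 mod 37 = 22^2 = 3
  bit 4 = 0: r = r^2 mod 37 = 3^2 = 9
  -> B = 9
s = B^a = 9^5 mod 37  (bits of 5 = 101)
  bit 0 = 1: r = r^2 * 9 mod 37 = 1^2 * 9 = 1*9 = 9
  bit 1 = 0: r = r^2 mod 37 = 9^2 = 7
  bit 2 = 1: r = r^2 * 9 mod 37 = 7^2 * 9 = 12*9 = 34
  -> s = B^a = 34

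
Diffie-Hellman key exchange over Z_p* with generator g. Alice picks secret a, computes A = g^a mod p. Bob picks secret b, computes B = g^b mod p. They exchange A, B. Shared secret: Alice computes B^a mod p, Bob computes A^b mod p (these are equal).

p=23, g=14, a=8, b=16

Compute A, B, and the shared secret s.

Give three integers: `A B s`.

A = 14^8 mod 23  (bits of 8 = 1000)
  bit 0 = 1: r = r^2 * 14 mod 23 = 1^2 * 14 = 1*14 = 14
  bit 1 = 0: r = r^2 mod 23 = 14^2 = 12
  bit 2 = 0: r = r^2 mod 23 = 12^2 = 6
  bit 3 = 0: r = r^2 mod 23 = 6^2 = 13
  -> A = 13
B = 14^16 mod 23  (bits of 16 = 10000)
  bit 0 = 1: r = r^2 * 14 mod 23 = 1^2 * 14 = 1*14 = 14
  bit 1 = 0: r = r^2 mod 23 = 14^2 = 12
  bit 2 = 0: r = r^2 mod 23 = 12^2 = 6
  bit 3 = 0: r = r^2 mod 23 = 6^2 = 13
  bit 4 = 0: r = r^2 mod 23 = 13^2 = 8
  -> B = 8
s = B^a = 8^8 mod 23  (bits of 8 = 1000)
  bit 0 = 1: r = r^2 * 8 mod 23 = 1^2 * 8 = 1*8 = 8
  bit 1 = 0: r = r^2 mod 23 = 8^2 = 18
  bit 2 = 0: r = r^2 mod 23 = 18^2 = 2
  bit 3 = 0: r = r^2 mod 23 = 2^2 = 4
  -> s = B^a = 4

Answer: 13 8 4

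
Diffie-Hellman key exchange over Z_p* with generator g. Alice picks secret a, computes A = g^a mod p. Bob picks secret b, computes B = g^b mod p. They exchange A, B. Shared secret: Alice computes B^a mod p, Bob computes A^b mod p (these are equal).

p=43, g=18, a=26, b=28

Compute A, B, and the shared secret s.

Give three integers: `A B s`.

A = 18^26 mod 43  (bits of 26 = 11010)
  bit 0 = 1: r = r^2 * 18 mod 43 = 1^2 * 18 = 1*18 = 18
  bit 1 = 1: r = r^2 * 18 mod 43 = 18^2 * 18 = 23*18 = 27
  bit 2 = 0: r = r^2 mod 43 = 27^2 = 41
  bit 3 = 1: r = r^2 * 18 mod 43 = 41^2 * 18 = 4*18 = 29
  bit 4 = 0: r = r^2 mod 43 = 29^2 = 24
  -> A = 24
B = 18^28 mod 43  (bits of 28 = 11100)
  bit 0 = 1: r = r^2 * 18 mod 43 = 1^2 * 18 = 1*18 = 18
  bit 1 = 1: r = r^2 * 18 mod 43 = 18^2 * 18 = 23*18 = 27
  bit 2 = 1: r = r^2 * 18 mod 43 = 27^2 * 18 = 41*18 = 7
  bit 3 = 0: r = r^2 mod 43 = 7^2 = 6
  bit 4 = 0: r = r^2 mod 43 = 6^2 = 36
  -> B = 36
s = B^a = 36^26 mod 43  (bits of 26 = 11010)
  bit 0 = 1: r = r^2 * 36 mod 43 = 1^2 * 36 = 1*36 = 36
  bit 1 = 1: r = r^2 * 36 mod 43 = 36^2 * 36 = 6*36 = 1
  bit 2 = 0: r = r^2 mod 43 = 1^2 = 1
  bit 3 = 1: r = r^2 * 36 mod 43 = 1^2 * 36 = 1*36 = 36
  bit 4 = 0: r = r^2 mod 43 = 36^2 = 6
  -> s = B^a = 6

Answer: 24 36 6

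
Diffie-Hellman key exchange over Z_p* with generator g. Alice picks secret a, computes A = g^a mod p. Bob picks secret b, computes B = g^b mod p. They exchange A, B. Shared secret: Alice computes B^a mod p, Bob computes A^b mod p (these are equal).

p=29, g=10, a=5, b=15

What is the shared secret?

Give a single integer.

A = 10^5 mod 29  (bits of 5 = 101)
  bit 0 = 1: r = r^2 * 10 mod 29 = 1^2 * 10 = 1*10 = 10
  bit 1 = 0: r = r^2 mod 29 = 10^2 = 13
  bit 2 = 1: r = r^2 * 10 mod 29 = 13^2 * 10 = 24*10 = 8
  -> A = 8
B = 10^15 mod 29  (bits of 15 = 1111)
  bit 0 = 1: r = r^2 * 10 mod 29 = 1^2 * 10 = 1*10 = 10
  bit 1 = 1: r = r^2 * 10 mod 29 = 10^2 * 10 = 13*10 = 14
  bit 2 = 1: r = r^2 * 10 mod 29 = 14^2 * 10 = 22*10 = 17
  bit 3 = 1: r = r^2 * 10 mod 29 = 17^2 * 10 = 28*10 = 19
  -> B = 19
s = B^a = 19^5 mod 29  (bits of 5 = 101)
  bit 0 = 1: r = r^2 * 19 mod 29 = 1^2 * 19 = 1*19 = 19
  bit 1 = 0: r = r^2 mod 29 = 19^2 = 13
  bit 2 = 1: r = r^2 * 19 mod 29 = 13^2 * 19 = 24*19 = 21
  -> s = B^a = 21

Answer: 21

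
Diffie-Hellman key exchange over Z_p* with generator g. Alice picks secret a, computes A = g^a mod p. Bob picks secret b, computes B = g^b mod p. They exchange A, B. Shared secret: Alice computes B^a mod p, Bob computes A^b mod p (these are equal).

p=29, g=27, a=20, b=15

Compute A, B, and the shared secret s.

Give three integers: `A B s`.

Answer: 23 2 23

Derivation:
A = 27^20 mod 29  (bits of 20 = 10100)
  bit 0 = 1: r = r^2 * 27 mod 29 = 1^2 * 27 = 1*27 = 27
  bit 1 = 0: r = r^2 mod 29 = 27^2 = 4
  bit 2 = 1: r = r^2 * 27 mod 29 = 4^2 * 27 = 16*27 = 26
  bit 3 = 0: r = r^2 mod 29 = 26^2 = 9
  bit 4 = 0: r = r^2 mod 29 = 9^2 = 23
  -> A = 23
B = 27^15 mod 29  (bits of 15 = 1111)
  bit 0 = 1: r = r^2 * 27 mod 29 = 1^2 * 27 = 1*27 = 27
  bit 1 = 1: r = r^2 * 27 mod 29 = 27^2 * 27 = 4*27 = 21
  bit 2 = 1: r = r^2 * 27 mod 29 = 21^2 * 27 = 6*27 = 17
  bit 3 = 1: r = r^2 * 27 mod 29 = 17^2 * 27 = 28*27 = 2
  -> B = 2
s = B^a = 2^20 mod 29  (bits of 20 = 10100)
  bit 0 = 1: r = r^2 * 2 mod 29 = 1^2 * 2 = 1*2 = 2
  bit 1 = 0: r = r^2 mod 29 = 2^2 = 4
  bit 2 = 1: r = r^2 * 2 mod 29 = 4^2 * 2 = 16*2 = 3
  bit 3 = 0: r = r^2 mod 29 = 3^2 = 9
  bit 4 = 0: r = r^2 mod 29 = 9^2 = 23
  -> s = B^a = 23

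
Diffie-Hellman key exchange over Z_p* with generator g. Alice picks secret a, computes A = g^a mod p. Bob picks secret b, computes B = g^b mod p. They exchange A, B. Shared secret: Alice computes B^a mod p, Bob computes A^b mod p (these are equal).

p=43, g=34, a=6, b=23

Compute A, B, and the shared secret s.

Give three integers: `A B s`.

A = 34^6 mod 43  (bits of 6 = 110)
  bit 0 = 1: r = r^2 * 34 mod 43 = 1^2 * 34 = 1*34 = 34
  bit 1 = 1: r = r^2 * 34 mod 43 = 34^2 * 34 = 38*34 = 2
  bit 2 = 0: r = r^2 mod 43 = 2^2 = 4
  -> A = 4
B = 34^23 mod 43  (bits of 23 = 10111)
  bit 0 = 1: r = r^2 * 34 mod 43 = 1^2 * 34 = 1*34 = 34
  bit 1 = 0: r = r^2 mod 43 = 34^2 = 38
  bit 2 = 1: r = r^2 * 34 mod 43 = 38^2 * 34 = 25*34 = 33
  bit 3 = 1: r = r^2 * 34 mod 43 = 33^2 * 34 = 14*34 = 3
  bit 4 = 1: r = r^2 * 34 mod 43 = 3^2 * 34 = 9*34 = 5
  -> B = 5
s = B^a = 5^6 mod 43  (bits of 6 = 110)
  bit 0 = 1: r = r^2 * 5 mod 43 = 1^2 * 5 = 1*5 = 5
  bit 1 = 1: r = r^2 * 5 mod 43 = 5^2 * 5 = 25*5 = 39
  bit 2 = 0: r = r^2 mod 43 = 39^2 = 16
  -> s = B^a = 16

Answer: 4 5 16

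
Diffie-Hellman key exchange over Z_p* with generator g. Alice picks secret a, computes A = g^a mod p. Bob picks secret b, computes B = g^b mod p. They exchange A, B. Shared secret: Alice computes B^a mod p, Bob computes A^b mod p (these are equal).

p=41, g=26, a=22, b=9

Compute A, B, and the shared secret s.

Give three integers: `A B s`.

Answer: 21 17 39

Derivation:
A = 26^22 mod 41  (bits of 22 = 10110)
  bit 0 = 1: r = r^2 * 26 mod 41 = 1^2 * 26 = 1*26 = 26
  bit 1 = 0: r = r^2 mod 41 = 26^2 = 20
  bit 2 = 1: r = r^2 * 26 mod 41 = 20^2 * 26 = 31*26 = 27
  bit 3 = 1: r = r^2 * 26 mod 41 = 27^2 * 26 = 32*26 = 12
  bit 4 = 0: r = r^2 mod 41 = 12^2 = 21
  -> A = 21
B = 26^9 mod 41  (bits of 9 = 1001)
  bit 0 = 1: r = r^2 * 26 mod 41 = 1^2 * 26 = 1*26 = 26
  bit 1 = 0: r = r^2 mod 41 = 26^2 = 20
  bit 2 = 0: r = r^2 mod 41 = 20^2 = 31
  bit 3 = 1: r = r^2 * 26 mod 41 = 31^2 * 26 = 18*26 = 17
  -> B = 17
s = B^a = 17^22 mod 41  (bits of 22 = 10110)
  bit 0 = 1: r = r^2 * 17 mod 41 = 1^2 * 17 = 1*17 = 17
  bit 1 = 0: r = r^2 mod 41 = 17^2 = 2
  bit 2 = 1: r = r^2 * 17 mod 41 = 2^2 * 17 = 4*17 = 27
  bit 3 = 1: r = r^2 * 17 mod 41 = 27^2 * 17 = 32*17 = 11
  bit 4 = 0: r = r^2 mod 41 = 11^2 = 39
  -> s = B^a = 39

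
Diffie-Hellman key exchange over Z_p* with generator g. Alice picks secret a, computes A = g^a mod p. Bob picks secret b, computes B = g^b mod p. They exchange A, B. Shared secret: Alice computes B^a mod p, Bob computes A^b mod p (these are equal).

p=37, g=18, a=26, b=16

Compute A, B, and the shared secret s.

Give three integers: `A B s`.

Answer: 25 33 9

Derivation:
A = 18^26 mod 37  (bits of 26 = 11010)
  bit 0 = 1: r = r^2 * 18 mod 37 = 1^2 * 18 = 1*18 = 18
  bit 1 = 1: r = r^2 * 18 mod 37 = 18^2 * 18 = 28*18 = 23
  bit 2 = 0: r = r^2 mod 37 = 23^2 = 11
  bit 3 = 1: r = r^2 * 18 mod 37 = 11^2 * 18 = 10*18 = 32
  bit 4 = 0: r = r^2 mod 37 = 32^2 = 25
  -> A = 25
B = 18^16 mod 37  (bits of 16 = 10000)
  bit 0 = 1: r = r^2 * 18 mod 37 = 1^2 * 18 = 1*18 = 18
  bit 1 = 0: r = r^2 mod 37 = 18^2 = 28
  bit 2 = 0: r = r^2 mod 37 = 28^2 = 7
  bit 3 = 0: r = r^2 mod 37 = 7^2 = 12
  bit 4 = 0: r = r^2 mod 37 = 12^2 = 33
  -> B = 33
s = B^a = 33^26 mod 37  (bits of 26 = 11010)
  bit 0 = 1: r = r^2 * 33 mod 37 = 1^2 * 33 = 1*33 = 33
  bit 1 = 1: r = r^2 * 33 mod 37 = 33^2 * 33 = 16*33 = 10
  bit 2 = 0: r = r^2 mod 37 = 10^2 = 26
  bit 3 = 1: r = r^2 * 33 mod 37 = 26^2 * 33 = 10*33 = 34
  bit 4 = 0: r = r^2 mod 37 = 34^2 = 9
  -> s = B^a = 9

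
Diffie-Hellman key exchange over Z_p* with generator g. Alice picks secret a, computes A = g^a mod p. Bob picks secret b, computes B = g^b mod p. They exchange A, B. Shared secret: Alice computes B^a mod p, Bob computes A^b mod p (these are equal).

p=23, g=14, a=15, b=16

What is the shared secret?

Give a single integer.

Answer: 2

Derivation:
A = 14^15 mod 23  (bits of 15 = 1111)
  bit 0 = 1: r = r^2 * 14 mod 23 = 1^2 * 14 = 1*14 = 14
  bit 1 = 1: r = r^2 * 14 mod 23 = 14^2 * 14 = 12*14 = 7
  bit 2 = 1: r = r^2 * 14 mod 23 = 7^2 * 14 = 3*14 = 19
  bit 3 = 1: r = r^2 * 14 mod 23 = 19^2 * 14 = 16*14 = 17
  -> A = 17
B = 14^16 mod 23  (bits of 16 = 10000)
  bit 0 = 1: r = r^2 * 14 mod 23 = 1^2 * 14 = 1*14 = 14
  bit 1 = 0: r = r^2 mod 23 = 14^2 = 12
  bit 2 = 0: r = r^2 mod 23 = 12^2 = 6
  bit 3 = 0: r = r^2 mod 23 = 6^2 = 13
  bit 4 = 0: r = r^2 mod 23 = 13^2 = 8
  -> B = 8
s = B^a = 8^15 mod 23  (bits of 15 = 1111)
  bit 0 = 1: r = r^2 * 8 mod 23 = 1^2 * 8 = 1*8 = 8
  bit 1 = 1: r = r^2 * 8 mod 23 = 8^2 * 8 = 18*8 = 6
  bit 2 = 1: r = r^2 * 8 mod 23 = 6^2 * 8 = 13*8 = 12
  bit 3 = 1: r = r^2 * 8 mod 23 = 12^2 * 8 = 6*8 = 2
  -> s = B^a = 2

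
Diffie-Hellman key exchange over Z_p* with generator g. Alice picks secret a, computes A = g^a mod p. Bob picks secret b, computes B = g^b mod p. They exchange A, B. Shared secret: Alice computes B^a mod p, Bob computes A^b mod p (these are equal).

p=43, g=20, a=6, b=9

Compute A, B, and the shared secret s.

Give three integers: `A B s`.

Answer: 4 8 16

Derivation:
A = 20^6 mod 43  (bits of 6 = 110)
  bit 0 = 1: r = r^2 * 20 mod 43 = 1^2 * 20 = 1*20 = 20
  bit 1 = 1: r = r^2 * 20 mod 43 = 20^2 * 20 = 13*20 = 2
  bit 2 = 0: r = r^2 mod 43 = 2^2 = 4
  -> A = 4
B = 20^9 mod 43  (bits of 9 = 1001)
  bit 0 = 1: r = r^2 * 20 mod 43 = 1^2 * 20 = 1*20 = 20
  bit 1 = 0: r = r^2 mod 43 = 20^2 = 13
  bit 2 = 0: r = r^2 mod 43 = 13^2 = 40
  bit 3 = 1: r = r^2 * 20 mod 43 = 40^2 * 20 = 9*20 = 8
  -> B = 8
s = B^a = 8^6 mod 43  (bits of 6 = 110)
  bit 0 = 1: r = r^2 * 8 mod 43 = 1^2 * 8 = 1*8 = 8
  bit 1 = 1: r = r^2 * 8 mod 43 = 8^2 * 8 = 21*8 = 39
  bit 2 = 0: r = r^2 mod 43 = 39^2 = 16
  -> s = B^a = 16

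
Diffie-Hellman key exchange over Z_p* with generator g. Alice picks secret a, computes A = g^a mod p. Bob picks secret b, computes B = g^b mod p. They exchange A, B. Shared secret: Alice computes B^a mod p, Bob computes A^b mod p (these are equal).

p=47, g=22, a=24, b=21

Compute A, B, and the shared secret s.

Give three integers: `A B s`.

A = 22^24 mod 47  (bits of 24 = 11000)
  bit 0 = 1: r = r^2 * 22 mod 47 = 1^2 * 22 = 1*22 = 22
  bit 1 = 1: r = r^2 * 22 mod 47 = 22^2 * 22 = 14*22 = 26
  bit 2 = 0: r = r^2 mod 47 = 26^2 = 18
  bit 3 = 0: r = r^2 mod 47 = 18^2 = 42
  bit 4 = 0: r = r^2 mod 47 = 42^2 = 25
  -> A = 25
B = 22^21 mod 47  (bits of 21 = 10101)
  bit 0 = 1: r = r^2 * 22 mod 47 = 1^2 * 22 = 1*22 = 22
  bit 1 = 0: r = r^2 mod 47 = 22^2 = 14
  bit 2 = 1: r = r^2 * 22 mod 47 = 14^2 * 22 = 8*22 = 35
  bit 3 = 0: r = r^2 mod 47 = 35^2 = 3
  bit 4 = 1: r = r^2 * 22 mod 47 = 3^2 * 22 = 9*22 = 10
  -> B = 10
s = B^a = 10^24 mod 47  (bits of 24 = 11000)
  bit 0 = 1: r = r^2 * 10 mod 47 = 1^2 * 10 = 1*10 = 10
  bit 1 = 1: r = r^2 * 10 mod 47 = 10^2 * 10 = 6*10 = 13
  bit 2 = 0: r = r^2 mod 47 = 13^2 = 28
  bit 3 = 0: r = r^2 mod 47 = 28^2 = 32
  bit 4 = 0: r = r^2 mod 47 = 32^2 = 37
  -> s = B^a = 37

Answer: 25 10 37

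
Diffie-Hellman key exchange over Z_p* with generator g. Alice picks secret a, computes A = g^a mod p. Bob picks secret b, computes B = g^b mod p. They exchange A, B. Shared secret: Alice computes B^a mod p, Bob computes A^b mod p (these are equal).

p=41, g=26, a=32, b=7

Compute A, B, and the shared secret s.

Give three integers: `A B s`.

Answer: 16 7 10

Derivation:
A = 26^32 mod 41  (bits of 32 = 100000)
  bit 0 = 1: r = r^2 * 26 mod 41 = 1^2 * 26 = 1*26 = 26
  bit 1 = 0: r = r^2 mod 41 = 26^2 = 20
  bit 2 = 0: r = r^2 mod 41 = 20^2 = 31
  bit 3 = 0: r = r^2 mod 41 = 31^2 = 18
  bit 4 = 0: r = r^2 mod 41 = 18^2 = 37
  bit 5 = 0: r = r^2 mod 41 = 37^2 = 16
  -> A = 16
B = 26^7 mod 41  (bits of 7 = 111)
  bit 0 = 1: r = r^2 * 26 mod 41 = 1^2 * 26 = 1*26 = 26
  bit 1 = 1: r = r^2 * 26 mod 41 = 26^2 * 26 = 20*26 = 28
  bit 2 = 1: r = r^2 * 26 mod 41 = 28^2 * 26 = 5*26 = 7
  -> B = 7
s = B^a = 7^32 mod 41  (bits of 32 = 100000)
  bit 0 = 1: r = r^2 * 7 mod 41 = 1^2 * 7 = 1*7 = 7
  bit 1 = 0: r = r^2 mod 41 = 7^2 = 8
  bit 2 = 0: r = r^2 mod 41 = 8^2 = 23
  bit 3 = 0: r = r^2 mod 41 = 23^2 = 37
  bit 4 = 0: r = r^2 mod 41 = 37^2 = 16
  bit 5 = 0: r = r^2 mod 41 = 16^2 = 10
  -> s = B^a = 10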